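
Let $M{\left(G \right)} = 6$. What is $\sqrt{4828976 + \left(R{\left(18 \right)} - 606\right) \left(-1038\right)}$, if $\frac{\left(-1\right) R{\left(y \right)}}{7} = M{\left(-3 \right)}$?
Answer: $460 \sqrt{26} \approx 2345.6$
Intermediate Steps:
$R{\left(y \right)} = -42$ ($R{\left(y \right)} = \left(-7\right) 6 = -42$)
$\sqrt{4828976 + \left(R{\left(18 \right)} - 606\right) \left(-1038\right)} = \sqrt{4828976 + \left(-42 - 606\right) \left(-1038\right)} = \sqrt{4828976 - -672624} = \sqrt{4828976 + 672624} = \sqrt{5501600} = 460 \sqrt{26}$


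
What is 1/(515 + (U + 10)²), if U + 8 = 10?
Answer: 1/659 ≈ 0.0015175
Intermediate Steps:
U = 2 (U = -8 + 10 = 2)
1/(515 + (U + 10)²) = 1/(515 + (2 + 10)²) = 1/(515 + 12²) = 1/(515 + 144) = 1/659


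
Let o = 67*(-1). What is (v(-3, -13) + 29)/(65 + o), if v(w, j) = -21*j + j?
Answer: -289/2 ≈ -144.50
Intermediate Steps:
v(w, j) = -20*j
o = -67
(v(-3, -13) + 29)/(65 + o) = (-20*(-13) + 29)/(65 - 67) = (260 + 29)/(-2) = 289*(-½) = -289/2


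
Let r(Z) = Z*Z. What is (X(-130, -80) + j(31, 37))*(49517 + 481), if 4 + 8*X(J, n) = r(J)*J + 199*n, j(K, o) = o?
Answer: -13828371843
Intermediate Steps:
r(Z) = Z²
X(J, n) = -½ + J³/8 + 199*n/8 (X(J, n) = -½ + (J²*J + 199*n)/8 = -½ + (J³ + 199*n)/8 = -½ + (J³/8 + 199*n/8) = -½ + J³/8 + 199*n/8)
(X(-130, -80) + j(31, 37))*(49517 + 481) = ((-½ + (⅛)*(-130)³ + (199/8)*(-80)) + 37)*(49517 + 481) = ((-½ + (⅛)*(-2197000) - 1990) + 37)*49998 = ((-½ - 274625 - 1990) + 37)*49998 = (-553231/2 + 37)*49998 = -553157/2*49998 = -13828371843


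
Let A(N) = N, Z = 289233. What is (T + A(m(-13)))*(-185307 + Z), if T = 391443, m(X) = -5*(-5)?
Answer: 40683703368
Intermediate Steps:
m(X) = 25
(T + A(m(-13)))*(-185307 + Z) = (391443 + 25)*(-185307 + 289233) = 391468*103926 = 40683703368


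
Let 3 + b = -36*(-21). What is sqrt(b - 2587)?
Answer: I*sqrt(1834) ≈ 42.825*I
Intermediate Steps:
b = 753 (b = -3 - 36*(-21) = -3 + 756 = 753)
sqrt(b - 2587) = sqrt(753 - 2587) = sqrt(-1834) = I*sqrt(1834)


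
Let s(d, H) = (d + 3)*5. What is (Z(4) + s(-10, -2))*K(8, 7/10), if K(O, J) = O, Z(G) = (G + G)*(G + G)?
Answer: 232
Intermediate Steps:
s(d, H) = 15 + 5*d (s(d, H) = (3 + d)*5 = 15 + 5*d)
Z(G) = 4*G² (Z(G) = (2*G)*(2*G) = 4*G²)
(Z(4) + s(-10, -2))*K(8, 7/10) = (4*4² + (15 + 5*(-10)))*8 = (4*16 + (15 - 50))*8 = (64 - 35)*8 = 29*8 = 232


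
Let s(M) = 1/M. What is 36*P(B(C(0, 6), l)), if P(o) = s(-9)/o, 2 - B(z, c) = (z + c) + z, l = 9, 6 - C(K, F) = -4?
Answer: 4/27 ≈ 0.14815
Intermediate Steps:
C(K, F) = 10 (C(K, F) = 6 - 1*(-4) = 6 + 4 = 10)
B(z, c) = 2 - c - 2*z (B(z, c) = 2 - ((z + c) + z) = 2 - ((c + z) + z) = 2 - (c + 2*z) = 2 + (-c - 2*z) = 2 - c - 2*z)
s(M) = 1/M
P(o) = -1/(9*o) (P(o) = 1/((-9)*o) = -1/(9*o))
36*P(B(C(0, 6), l)) = 36*(-1/(9*(2 - 1*9 - 2*10))) = 36*(-1/(9*(2 - 9 - 20))) = 36*(-1/9/(-27)) = 36*(-1/9*(-1/27)) = 36*(1/243) = 4/27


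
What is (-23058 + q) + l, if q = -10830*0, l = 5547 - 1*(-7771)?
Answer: -9740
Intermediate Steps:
l = 13318 (l = 5547 + 7771 = 13318)
q = 0
(-23058 + q) + l = (-23058 + 0) + 13318 = -23058 + 13318 = -9740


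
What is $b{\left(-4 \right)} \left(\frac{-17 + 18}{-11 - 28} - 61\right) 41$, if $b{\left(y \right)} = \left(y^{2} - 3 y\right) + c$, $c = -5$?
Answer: $- \frac{2244340}{39} \approx -57547.0$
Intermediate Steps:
$b{\left(y \right)} = -5 + y^{2} - 3 y$ ($b{\left(y \right)} = \left(y^{2} - 3 y\right) - 5 = -5 + y^{2} - 3 y$)
$b{\left(-4 \right)} \left(\frac{-17 + 18}{-11 - 28} - 61\right) 41 = \left(-5 + \left(-4\right)^{2} - -12\right) \left(\frac{-17 + 18}{-11 - 28} - 61\right) 41 = \left(-5 + 16 + 12\right) \left(1 \frac{1}{-39} - 61\right) 41 = 23 \left(1 \left(- \frac{1}{39}\right) - 61\right) 41 = 23 \left(- \frac{1}{39} - 61\right) 41 = 23 \left(\left(- \frac{2380}{39}\right) 41\right) = 23 \left(- \frac{97580}{39}\right) = - \frac{2244340}{39}$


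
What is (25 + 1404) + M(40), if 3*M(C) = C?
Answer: 4327/3 ≈ 1442.3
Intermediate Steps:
M(C) = C/3
(25 + 1404) + M(40) = (25 + 1404) + (⅓)*40 = 1429 + 40/3 = 4327/3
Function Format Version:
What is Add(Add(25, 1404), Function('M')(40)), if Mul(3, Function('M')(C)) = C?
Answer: Rational(4327, 3) ≈ 1442.3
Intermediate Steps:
Function('M')(C) = Mul(Rational(1, 3), C)
Add(Add(25, 1404), Function('M')(40)) = Add(Add(25, 1404), Mul(Rational(1, 3), 40)) = Add(1429, Rational(40, 3)) = Rational(4327, 3)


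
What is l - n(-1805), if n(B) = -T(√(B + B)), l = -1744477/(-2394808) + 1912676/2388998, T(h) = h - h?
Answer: 4374021925127/2860595761192 ≈ 1.5291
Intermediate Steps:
T(h) = 0
l = 4374021925127/2860595761192 (l = -1744477*(-1/2394808) + 1912676*(1/2388998) = 1744477/2394808 + 956338/1194499 = 4374021925127/2860595761192 ≈ 1.5291)
n(B) = 0 (n(B) = -1*0 = 0)
l - n(-1805) = 4374021925127/2860595761192 - 1*0 = 4374021925127/2860595761192 + 0 = 4374021925127/2860595761192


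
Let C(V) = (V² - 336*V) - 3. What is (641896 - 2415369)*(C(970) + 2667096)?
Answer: -5820667849529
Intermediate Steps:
C(V) = -3 + V² - 336*V
(641896 - 2415369)*(C(970) + 2667096) = (641896 - 2415369)*((-3 + 970² - 336*970) + 2667096) = -1773473*((-3 + 940900 - 325920) + 2667096) = -1773473*(614977 + 2667096) = -1773473*3282073 = -5820667849529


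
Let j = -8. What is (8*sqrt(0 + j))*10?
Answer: 160*I*sqrt(2) ≈ 226.27*I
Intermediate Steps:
(8*sqrt(0 + j))*10 = (8*sqrt(0 - 8))*10 = (8*sqrt(-8))*10 = (8*(2*I*sqrt(2)))*10 = (16*I*sqrt(2))*10 = 160*I*sqrt(2)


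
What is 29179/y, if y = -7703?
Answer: -29179/7703 ≈ -3.7880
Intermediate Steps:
29179/y = 29179/(-7703) = 29179*(-1/7703) = -29179/7703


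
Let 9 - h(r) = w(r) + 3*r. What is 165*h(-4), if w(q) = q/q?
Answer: 3300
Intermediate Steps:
w(q) = 1
h(r) = 8 - 3*r (h(r) = 9 - (1 + 3*r) = 9 + (-1 - 3*r) = 8 - 3*r)
165*h(-4) = 165*(8 - 3*(-4)) = 165*(8 + 12) = 165*20 = 3300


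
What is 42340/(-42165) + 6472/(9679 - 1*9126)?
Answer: 49895572/4663449 ≈ 10.699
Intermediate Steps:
42340/(-42165) + 6472/(9679 - 1*9126) = 42340*(-1/42165) + 6472/(9679 - 9126) = -8468/8433 + 6472/553 = 49895572/4663449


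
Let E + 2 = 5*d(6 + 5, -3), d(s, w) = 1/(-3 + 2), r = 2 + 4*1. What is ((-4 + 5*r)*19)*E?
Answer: -3458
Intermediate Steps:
r = 6 (r = 2 + 4 = 6)
d(s, w) = -1 (d(s, w) = 1/(-1) = -1)
E = -7 (E = -2 + 5*(-1) = -2 - 5 = -7)
((-4 + 5*r)*19)*E = ((-4 + 5*6)*19)*(-7) = ((-4 + 30)*19)*(-7) = (26*19)*(-7) = 494*(-7) = -3458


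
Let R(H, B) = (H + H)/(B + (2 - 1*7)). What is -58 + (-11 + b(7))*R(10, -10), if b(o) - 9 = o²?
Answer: -362/3 ≈ -120.67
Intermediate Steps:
b(o) = 9 + o²
R(H, B) = 2*H/(-5 + B) (R(H, B) = (2*H)/(B + (2 - 7)) = (2*H)/(B - 5) = (2*H)/(-5 + B) = 2*H/(-5 + B))
-58 + (-11 + b(7))*R(10, -10) = -58 + (-11 + (9 + 7²))*(2*10/(-5 - 10)) = -58 + (-11 + (9 + 49))*(2*10/(-15)) = -58 + (-11 + 58)*(2*10*(-1/15)) = -58 + 47*(-4/3) = -58 - 188/3 = -362/3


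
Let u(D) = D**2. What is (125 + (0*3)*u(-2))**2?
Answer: 15625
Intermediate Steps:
(125 + (0*3)*u(-2))**2 = (125 + (0*3)*(-2)**2)**2 = (125 + 0*4)**2 = (125 + 0)**2 = 125**2 = 15625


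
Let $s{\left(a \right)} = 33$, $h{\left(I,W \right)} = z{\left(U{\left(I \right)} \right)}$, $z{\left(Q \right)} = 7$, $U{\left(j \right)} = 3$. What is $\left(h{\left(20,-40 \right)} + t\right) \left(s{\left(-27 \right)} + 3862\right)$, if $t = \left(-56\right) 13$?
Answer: $-2808295$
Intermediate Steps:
$h{\left(I,W \right)} = 7$
$t = -728$
$\left(h{\left(20,-40 \right)} + t\right) \left(s{\left(-27 \right)} + 3862\right) = \left(7 - 728\right) \left(33 + 3862\right) = \left(-721\right) 3895 = -2808295$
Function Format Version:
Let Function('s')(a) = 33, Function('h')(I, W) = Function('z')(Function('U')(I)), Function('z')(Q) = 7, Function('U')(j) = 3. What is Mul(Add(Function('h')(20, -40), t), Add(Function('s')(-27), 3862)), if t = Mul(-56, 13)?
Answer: -2808295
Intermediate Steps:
Function('h')(I, W) = 7
t = -728
Mul(Add(Function('h')(20, -40), t), Add(Function('s')(-27), 3862)) = Mul(Add(7, -728), Add(33, 3862)) = Mul(-721, 3895) = -2808295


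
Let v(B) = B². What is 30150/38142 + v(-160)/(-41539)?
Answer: 15331425/88021141 ≈ 0.17418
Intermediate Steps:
30150/38142 + v(-160)/(-41539) = 30150/38142 + (-160)²/(-41539) = 30150*(1/38142) + 25600*(-1/41539) = 1675/2119 - 25600/41539 = 15331425/88021141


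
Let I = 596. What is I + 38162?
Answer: 38758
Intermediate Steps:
I + 38162 = 596 + 38162 = 38758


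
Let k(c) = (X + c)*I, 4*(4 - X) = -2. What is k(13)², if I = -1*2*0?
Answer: 0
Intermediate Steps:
X = 9/2 (X = 4 - ¼*(-2) = 4 + ½ = 9/2 ≈ 4.5000)
I = 0 (I = -2*0 = 0)
k(c) = 0 (k(c) = (9/2 + c)*0 = 0)
k(13)² = 0² = 0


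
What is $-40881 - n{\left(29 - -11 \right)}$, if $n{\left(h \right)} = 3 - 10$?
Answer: $-40874$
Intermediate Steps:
$n{\left(h \right)} = -7$ ($n{\left(h \right)} = 3 - 10 = -7$)
$-40881 - n{\left(29 - -11 \right)} = -40881 - -7 = -40881 + 7 = -40874$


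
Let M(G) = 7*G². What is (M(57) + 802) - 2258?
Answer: 21287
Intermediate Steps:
(M(57) + 802) - 2258 = (7*57² + 802) - 2258 = (7*3249 + 802) - 2258 = (22743 + 802) - 2258 = 23545 - 2258 = 21287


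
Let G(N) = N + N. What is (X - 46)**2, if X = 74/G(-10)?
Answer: 247009/100 ≈ 2470.1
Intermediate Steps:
G(N) = 2*N
X = -37/10 (X = 74/((2*(-10))) = 74/(-20) = 74*(-1/20) = -37/10 ≈ -3.7000)
(X - 46)**2 = (-37/10 - 46)**2 = (-497/10)**2 = 247009/100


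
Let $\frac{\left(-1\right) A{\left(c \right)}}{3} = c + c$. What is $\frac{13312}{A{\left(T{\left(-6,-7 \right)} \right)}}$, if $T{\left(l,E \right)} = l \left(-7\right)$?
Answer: $- \frac{3328}{63} \approx -52.825$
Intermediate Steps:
$T{\left(l,E \right)} = - 7 l$
$A{\left(c \right)} = - 6 c$ ($A{\left(c \right)} = - 3 \left(c + c\right) = - 3 \cdot 2 c = - 6 c$)
$\frac{13312}{A{\left(T{\left(-6,-7 \right)} \right)}} = \frac{13312}{\left(-6\right) \left(\left(-7\right) \left(-6\right)\right)} = \frac{13312}{\left(-6\right) 42} = \frac{13312}{-252} = 13312 \left(- \frac{1}{252}\right) = - \frac{3328}{63}$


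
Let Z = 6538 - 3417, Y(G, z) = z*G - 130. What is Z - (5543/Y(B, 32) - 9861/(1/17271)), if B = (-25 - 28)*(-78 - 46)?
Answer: 1556315186135/9138 ≈ 1.7031e+8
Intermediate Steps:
B = 6572 (B = -53*(-124) = 6572)
Y(G, z) = -130 + G*z (Y(G, z) = G*z - 130 = -130 + G*z)
Z = 3121
Z - (5543/Y(B, 32) - 9861/(1/17271)) = 3121 - (5543/(-130 + 6572*32) - 9861/(1/17271)) = 3121 - (5543/(-130 + 210304) - 9861/1/17271) = 3121 - (5543/210174 - 9861*17271) = 3121 - (5543*(1/210174) - 170309331) = 3121 - (241/9138 - 170309331) = 3121 - 1*(-1556286666437/9138) = 3121 + 1556286666437/9138 = 1556315186135/9138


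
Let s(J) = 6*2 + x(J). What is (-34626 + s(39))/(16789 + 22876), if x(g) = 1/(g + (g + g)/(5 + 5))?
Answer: -8099671/9281610 ≈ -0.87266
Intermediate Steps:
x(g) = 5/(6*g) (x(g) = 1/(g + (2*g)/10) = 1/(g + (2*g)*(1/10)) = 1/(g + g/5) = 1/(6*g/5) = 5/(6*g))
s(J) = 12 + 5/(6*J) (s(J) = 6*2 + 5/(6*J) = 12 + 5/(6*J))
(-34626 + s(39))/(16789 + 22876) = (-34626 + (12 + (5/6)/39))/(16789 + 22876) = (-34626 + (12 + (5/6)*(1/39)))/39665 = (-34626 + (12 + 5/234))*(1/39665) = (-34626 + 2813/234)*(1/39665) = -8099671/234*1/39665 = -8099671/9281610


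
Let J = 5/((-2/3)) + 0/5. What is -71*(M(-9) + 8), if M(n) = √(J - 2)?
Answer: -568 - 71*I*√38/2 ≈ -568.0 - 218.84*I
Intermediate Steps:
J = -15/2 (J = 5/((-2*⅓)) + 0*(⅕) = 5/(-⅔) + 0 = 5*(-3/2) + 0 = -15/2 + 0 = -15/2 ≈ -7.5000)
M(n) = I*√38/2 (M(n) = √(-15/2 - 2) = √(-19/2) = I*√38/2)
-71*(M(-9) + 8) = -71*(I*√38/2 + 8) = -71*(8 + I*√38/2) = -568 - 71*I*√38/2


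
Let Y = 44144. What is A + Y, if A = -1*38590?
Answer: 5554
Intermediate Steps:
A = -38590
A + Y = -38590 + 44144 = 5554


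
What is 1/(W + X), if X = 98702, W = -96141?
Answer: 1/2561 ≈ 0.00039047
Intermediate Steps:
1/(W + X) = 1/(-96141 + 98702) = 1/2561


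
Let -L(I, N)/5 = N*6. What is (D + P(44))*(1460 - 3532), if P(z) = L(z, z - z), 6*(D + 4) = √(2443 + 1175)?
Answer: 8288 - 1036*√402 ≈ -12484.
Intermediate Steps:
D = -4 + √402/2 (D = -4 + √(2443 + 1175)/6 = -4 + √3618/6 = -4 + (3*√402)/6 = -4 + √402/2 ≈ 6.0250)
L(I, N) = -30*N (L(I, N) = -5*N*6 = -30*N)
P(z) = 0 (P(z) = -30*(z - z) = -30*0 = 0)
(D + P(44))*(1460 - 3532) = ((-4 + √402/2) + 0)*(1460 - 3532) = (-4 + √402/2)*(-2072) = 8288 - 1036*√402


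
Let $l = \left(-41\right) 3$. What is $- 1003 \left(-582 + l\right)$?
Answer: $707115$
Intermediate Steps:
$l = -123$
$- 1003 \left(-582 + l\right) = - 1003 \left(-582 - 123\right) = \left(-1003\right) \left(-705\right) = 707115$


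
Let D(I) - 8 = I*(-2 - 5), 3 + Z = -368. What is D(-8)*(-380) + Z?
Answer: -24691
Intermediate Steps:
Z = -371 (Z = -3 - 368 = -371)
D(I) = 8 - 7*I (D(I) = 8 + I*(-2 - 5) = 8 + I*(-7) = 8 - 7*I)
D(-8)*(-380) + Z = (8 - 7*(-8))*(-380) - 371 = (8 + 56)*(-380) - 371 = 64*(-380) - 371 = -24320 - 371 = -24691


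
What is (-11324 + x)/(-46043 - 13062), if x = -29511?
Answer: 8167/11821 ≈ 0.69089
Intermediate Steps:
(-11324 + x)/(-46043 - 13062) = (-11324 - 29511)/(-46043 - 13062) = -40835/(-59105) = -40835*(-1/59105) = 8167/11821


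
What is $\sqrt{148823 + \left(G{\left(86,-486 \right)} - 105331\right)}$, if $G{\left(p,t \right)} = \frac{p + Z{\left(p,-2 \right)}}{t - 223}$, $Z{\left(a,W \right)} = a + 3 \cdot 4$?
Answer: $\frac{2 \sqrt{5465617899}}{709} \approx 208.55$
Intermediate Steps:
$Z{\left(a,W \right)} = 12 + a$ ($Z{\left(a,W \right)} = a + 12 = 12 + a$)
$G{\left(p,t \right)} = \frac{12 + 2 p}{-223 + t}$ ($G{\left(p,t \right)} = \frac{p + \left(12 + p\right)}{t - 223} = \frac{12 + 2 p}{-223 + t}$)
$\sqrt{148823 + \left(G{\left(86,-486 \right)} - 105331\right)} = \sqrt{148823 - \left(105331 - \frac{2 \left(6 + 86\right)}{-223 - 486}\right)} = \sqrt{148823 - \left(105331 - 2 \frac{1}{-709} \cdot 92\right)} = \sqrt{148823 - \left(105331 + \frac{2}{709} \cdot 92\right)} = \sqrt{148823 - \frac{74679863}{709}} = \sqrt{\frac{30835644}{709}} = \frac{2 \sqrt{5465617899}}{709}$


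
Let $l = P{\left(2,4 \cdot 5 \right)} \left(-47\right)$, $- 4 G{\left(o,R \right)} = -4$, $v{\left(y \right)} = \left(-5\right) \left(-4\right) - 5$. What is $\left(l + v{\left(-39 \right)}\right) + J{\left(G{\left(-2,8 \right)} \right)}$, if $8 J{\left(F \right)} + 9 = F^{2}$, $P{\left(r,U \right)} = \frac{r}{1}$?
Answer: $-80$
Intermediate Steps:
$v{\left(y \right)} = 15$ ($v{\left(y \right)} = 20 - 5 = 15$)
$P{\left(r,U \right)} = r$ ($P{\left(r,U \right)} = r 1 = r$)
$G{\left(o,R \right)} = 1$ ($G{\left(o,R \right)} = \left(- \frac{1}{4}\right) \left(-4\right) = 1$)
$l = -94$ ($l = 2 \left(-47\right) = -94$)
$J{\left(F \right)} = - \frac{9}{8} + \frac{F^{2}}{8}$
$\left(l + v{\left(-39 \right)}\right) + J{\left(G{\left(-2,8 \right)} \right)} = \left(-94 + 15\right) - \left(\frac{9}{8} - \frac{1^{2}}{8}\right) = -79 + \left(- \frac{9}{8} + \frac{1}{8} \cdot 1\right) = -79 + \left(- \frac{9}{8} + \frac{1}{8}\right) = -79 - 1 = -80$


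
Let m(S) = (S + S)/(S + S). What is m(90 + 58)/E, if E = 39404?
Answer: 1/39404 ≈ 2.5378e-5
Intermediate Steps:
m(S) = 1 (m(S) = (2*S)/((2*S)) = (2*S)*(1/(2*S)) = 1)
m(90 + 58)/E = 1/39404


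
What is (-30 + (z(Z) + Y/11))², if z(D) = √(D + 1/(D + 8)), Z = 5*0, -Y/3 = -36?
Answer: 394393/968 - 111*√2/11 ≈ 393.16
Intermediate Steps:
Y = 108 (Y = -3*(-36) = 108)
Z = 0
z(D) = √(D + 1/(8 + D))
(-30 + (z(Z) + Y/11))² = (-30 + (√((1 + 0*(8 + 0))/(8 + 0)) + 108/11))² = (-30 + (√((1 + 0*8)/8) + 108*(1/11)))² = (-30 + (√((1 + 0)/8) + 108/11))² = (-30 + (√((⅛)*1) + 108/11))² = (-30 + (√(⅛) + 108/11))² = (-30 + (√2/4 + 108/11))² = (-30 + (108/11 + √2/4))² = (-222/11 + √2/4)²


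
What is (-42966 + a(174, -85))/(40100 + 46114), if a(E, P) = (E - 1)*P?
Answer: -57671/86214 ≈ -0.66893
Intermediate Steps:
a(E, P) = P*(-1 + E) (a(E, P) = (-1 + E)*P = P*(-1 + E))
(-42966 + a(174, -85))/(40100 + 46114) = (-42966 - 85*(-1 + 174))/(40100 + 46114) = (-42966 - 85*173)/86214 = (-42966 - 14705)*(1/86214) = -57671*1/86214 = -57671/86214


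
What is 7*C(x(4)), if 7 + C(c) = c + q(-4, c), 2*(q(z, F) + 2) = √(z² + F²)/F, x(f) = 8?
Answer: -7 + 7*√5/4 ≈ -3.0869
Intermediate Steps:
q(z, F) = -2 + √(F² + z²)/(2*F) (q(z, F) = -2 + (√(z² + F²)/F)/2 = -2 + (√(F² + z²)/F)/2 = -2 + √(F² + z²)/(2*F))
C(c) = -9 + c + √(16 + c²)/(2*c) (C(c) = -7 + (c + (-2 + √(c² + (-4)²)/(2*c))) = -7 + (c + (-2 + √(c² + 16)/(2*c))) = -7 + (c + (-2 + √(16 + c²)/(2*c))) = -7 + (-2 + c + √(16 + c²)/(2*c)) = -9 + c + √(16 + c²)/(2*c))
7*C(x(4)) = 7*(-9 + 8 + (½)*√(16 + 8²)/8) = 7*(-9 + 8 + (½)*(⅛)*√(16 + 64)) = 7*(-9 + 8 + (½)*(⅛)*√80) = 7*(-9 + 8 + (½)*(⅛)*(4*√5)) = 7*(-9 + 8 + √5/4) = 7*(-1 + √5/4) = -7 + 7*√5/4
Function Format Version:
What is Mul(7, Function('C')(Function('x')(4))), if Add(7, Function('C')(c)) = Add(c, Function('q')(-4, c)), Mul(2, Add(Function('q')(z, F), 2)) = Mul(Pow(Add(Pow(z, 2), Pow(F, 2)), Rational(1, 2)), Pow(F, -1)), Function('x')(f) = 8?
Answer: Add(-7, Mul(Rational(7, 4), Pow(5, Rational(1, 2)))) ≈ -3.0869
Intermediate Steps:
Function('q')(z, F) = Add(-2, Mul(Rational(1, 2), Pow(F, -1), Pow(Add(Pow(F, 2), Pow(z, 2)), Rational(1, 2)))) (Function('q')(z, F) = Add(-2, Mul(Rational(1, 2), Mul(Pow(Add(Pow(z, 2), Pow(F, 2)), Rational(1, 2)), Pow(F, -1)))) = Add(-2, Mul(Rational(1, 2), Mul(Pow(Add(Pow(F, 2), Pow(z, 2)), Rational(1, 2)), Pow(F, -1)))) = Add(-2, Mul(Rational(1, 2), Mul(Pow(F, -1), Pow(Add(Pow(F, 2), Pow(z, 2)), Rational(1, 2))))) = Add(-2, Mul(Rational(1, 2), Pow(F, -1), Pow(Add(Pow(F, 2), Pow(z, 2)), Rational(1, 2)))))
Function('C')(c) = Add(-9, c, Mul(Rational(1, 2), Pow(c, -1), Pow(Add(16, Pow(c, 2)), Rational(1, 2)))) (Function('C')(c) = Add(-7, Add(c, Add(-2, Mul(Rational(1, 2), Pow(c, -1), Pow(Add(Pow(c, 2), Pow(-4, 2)), Rational(1, 2)))))) = Add(-7, Add(c, Add(-2, Mul(Rational(1, 2), Pow(c, -1), Pow(Add(Pow(c, 2), 16), Rational(1, 2)))))) = Add(-7, Add(c, Add(-2, Mul(Rational(1, 2), Pow(c, -1), Pow(Add(16, Pow(c, 2)), Rational(1, 2)))))) = Add(-7, Add(-2, c, Mul(Rational(1, 2), Pow(c, -1), Pow(Add(16, Pow(c, 2)), Rational(1, 2))))) = Add(-9, c, Mul(Rational(1, 2), Pow(c, -1), Pow(Add(16, Pow(c, 2)), Rational(1, 2)))))
Mul(7, Function('C')(Function('x')(4))) = Mul(7, Add(-9, 8, Mul(Rational(1, 2), Pow(8, -1), Pow(Add(16, Pow(8, 2)), Rational(1, 2))))) = Mul(7, Add(-9, 8, Mul(Rational(1, 2), Rational(1, 8), Pow(Add(16, 64), Rational(1, 2))))) = Mul(7, Add(-9, 8, Mul(Rational(1, 2), Rational(1, 8), Pow(80, Rational(1, 2))))) = Mul(7, Add(-9, 8, Mul(Rational(1, 2), Rational(1, 8), Mul(4, Pow(5, Rational(1, 2)))))) = Mul(7, Add(-9, 8, Mul(Rational(1, 4), Pow(5, Rational(1, 2))))) = Mul(7, Add(-1, Mul(Rational(1, 4), Pow(5, Rational(1, 2))))) = Add(-7, Mul(Rational(7, 4), Pow(5, Rational(1, 2))))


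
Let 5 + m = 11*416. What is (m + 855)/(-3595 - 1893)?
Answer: -2713/2744 ≈ -0.98870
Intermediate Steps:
m = 4571 (m = -5 + 11*416 = -5 + 4576 = 4571)
(m + 855)/(-3595 - 1893) = (4571 + 855)/(-3595 - 1893) = 5426/(-5488) = 5426*(-1/5488) = -2713/2744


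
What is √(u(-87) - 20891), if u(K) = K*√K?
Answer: √(-20891 - 87*I*√87) ≈ 2.807 - 144.56*I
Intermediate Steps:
u(K) = K^(3/2)
√(u(-87) - 20891) = √((-87)^(3/2) - 20891) = √(-87*I*√87 - 20891) = √(-20891 - 87*I*√87)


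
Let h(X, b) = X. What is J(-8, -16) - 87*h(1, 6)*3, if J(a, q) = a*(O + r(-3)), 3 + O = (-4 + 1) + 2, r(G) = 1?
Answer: -237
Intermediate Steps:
O = -4 (O = -3 + ((-4 + 1) + 2) = -3 + (-3 + 2) = -3 - 1 = -4)
J(a, q) = -3*a (J(a, q) = a*(-4 + 1) = a*(-3) = -3*a)
J(-8, -16) - 87*h(1, 6)*3 = -3*(-8) - 87*3 = 24 - 87*3 = 24 - 261 = -237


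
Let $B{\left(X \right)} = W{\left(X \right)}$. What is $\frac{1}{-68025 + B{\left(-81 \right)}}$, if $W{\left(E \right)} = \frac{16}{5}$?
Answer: $- \frac{5}{340109} \approx -1.4701 \cdot 10^{-5}$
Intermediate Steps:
$W{\left(E \right)} = \frac{16}{5}$ ($W{\left(E \right)} = 16 \cdot \frac{1}{5} = \frac{16}{5}$)
$B{\left(X \right)} = \frac{16}{5}$
$\frac{1}{-68025 + B{\left(-81 \right)}} = \frac{1}{-68025 + \frac{16}{5}} = \frac{1}{- \frac{340109}{5}} = - \frac{5}{340109}$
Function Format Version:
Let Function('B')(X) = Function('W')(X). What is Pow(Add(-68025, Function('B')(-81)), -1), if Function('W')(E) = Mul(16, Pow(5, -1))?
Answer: Rational(-5, 340109) ≈ -1.4701e-5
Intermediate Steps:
Function('W')(E) = Rational(16, 5) (Function('W')(E) = Mul(16, Rational(1, 5)) = Rational(16, 5))
Function('B')(X) = Rational(16, 5)
Pow(Add(-68025, Function('B')(-81)), -1) = Pow(Add(-68025, Rational(16, 5)), -1) = Pow(Rational(-340109, 5), -1) = Rational(-5, 340109)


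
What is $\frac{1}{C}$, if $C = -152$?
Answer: $- \frac{1}{152} \approx -0.0065789$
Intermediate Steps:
$\frac{1}{C} = \frac{1}{-152} = - \frac{1}{152}$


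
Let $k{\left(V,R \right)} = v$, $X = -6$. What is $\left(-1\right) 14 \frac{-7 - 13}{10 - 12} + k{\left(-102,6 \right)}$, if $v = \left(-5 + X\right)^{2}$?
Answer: $-19$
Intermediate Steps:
$v = 121$ ($v = \left(-5 - 6\right)^{2} = \left(-11\right)^{2} = 121$)
$k{\left(V,R \right)} = 121$
$\left(-1\right) 14 \frac{-7 - 13}{10 - 12} + k{\left(-102,6 \right)} = \left(-1\right) 14 \frac{-7 - 13}{10 - 12} + 121 = - 14 \left(- \frac{20}{-2}\right) + 121 = - 14 \left(\left(-20\right) \left(- \frac{1}{2}\right)\right) + 121 = \left(-14\right) 10 + 121 = -140 + 121 = -19$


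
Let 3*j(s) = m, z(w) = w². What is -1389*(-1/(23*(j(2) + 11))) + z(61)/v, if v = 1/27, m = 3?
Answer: 9243427/92 ≈ 1.0047e+5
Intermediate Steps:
j(s) = 1 (j(s) = (⅓)*3 = 1)
v = 1/27 ≈ 0.037037
-1389*(-1/(23*(j(2) + 11))) + z(61)/v = -1389*(-1/(23*(1 + 11))) + 61²/(1/27) = -1389/(12*(-23)) + 3721*27 = -1389/(-276) + 100467 = -1389*(-1/276) + 100467 = 463/92 + 100467 = 9243427/92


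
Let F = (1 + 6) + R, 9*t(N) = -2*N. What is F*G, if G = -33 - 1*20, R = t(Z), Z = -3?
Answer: -1219/3 ≈ -406.33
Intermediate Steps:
t(N) = -2*N/9 (t(N) = (-2*N)/9 = -2*N/9)
R = ⅔ (R = -2/9*(-3) = ⅔ ≈ 0.66667)
G = -53 (G = -33 - 20 = -53)
F = 23/3 (F = (1 + 6) + ⅔ = 7 + ⅔ = 23/3 ≈ 7.6667)
F*G = (23/3)*(-53) = -1219/3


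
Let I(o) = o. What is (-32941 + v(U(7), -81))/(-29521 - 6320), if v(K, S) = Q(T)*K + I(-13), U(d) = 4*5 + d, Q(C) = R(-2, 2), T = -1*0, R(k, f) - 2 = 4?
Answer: 32792/35841 ≈ 0.91493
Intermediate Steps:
R(k, f) = 6 (R(k, f) = 2 + 4 = 6)
T = 0
Q(C) = 6
U(d) = 20 + d
v(K, S) = -13 + 6*K (v(K, S) = 6*K - 13 = -13 + 6*K)
(-32941 + v(U(7), -81))/(-29521 - 6320) = (-32941 + (-13 + 6*(20 + 7)))/(-29521 - 6320) = (-32941 + (-13 + 6*27))/(-35841) = (-32941 + (-13 + 162))*(-1/35841) = (-32941 + 149)*(-1/35841) = -32792*(-1/35841) = 32792/35841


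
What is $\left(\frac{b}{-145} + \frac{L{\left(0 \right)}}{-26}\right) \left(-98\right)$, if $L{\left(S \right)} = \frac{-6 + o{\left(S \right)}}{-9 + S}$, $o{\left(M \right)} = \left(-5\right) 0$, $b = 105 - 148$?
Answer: $- \frac{150136}{5655} \approx -26.549$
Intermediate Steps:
$b = -43$ ($b = 105 - 148 = -43$)
$o{\left(M \right)} = 0$
$L{\left(S \right)} = - \frac{6}{-9 + S}$ ($L{\left(S \right)} = \frac{-6 + 0}{-9 + S} = - \frac{6}{-9 + S}$)
$\left(\frac{b}{-145} + \frac{L{\left(0 \right)}}{-26}\right) \left(-98\right) = \left(- \frac{43}{-145} + \frac{\left(-6\right) \frac{1}{-9 + 0}}{-26}\right) \left(-98\right) = \left(\left(-43\right) \left(- \frac{1}{145}\right) + - \frac{6}{-9} \left(- \frac{1}{26}\right)\right) \left(-98\right) = \left(\frac{43}{145} + \left(-6\right) \left(- \frac{1}{9}\right) \left(- \frac{1}{26}\right)\right) \left(-98\right) = \left(\frac{43}{145} + \frac{2}{3} \left(- \frac{1}{26}\right)\right) \left(-98\right) = \left(\frac{43}{145} - \frac{1}{39}\right) \left(-98\right) = \frac{1532}{5655} \left(-98\right) = - \frac{150136}{5655}$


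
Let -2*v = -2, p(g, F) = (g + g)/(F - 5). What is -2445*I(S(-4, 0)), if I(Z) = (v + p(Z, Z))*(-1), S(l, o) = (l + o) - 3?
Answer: 10595/2 ≈ 5297.5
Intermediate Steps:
p(g, F) = 2*g/(-5 + F) (p(g, F) = (2*g)/(-5 + F) = 2*g/(-5 + F))
S(l, o) = -3 + l + o
v = 1 (v = -½*(-2) = 1)
I(Z) = -1 - 2*Z/(-5 + Z) (I(Z) = (1 + 2*Z/(-5 + Z))*(-1) = -1 - 2*Z/(-5 + Z))
-2445*I(S(-4, 0)) = -2445*(5 - 3*(-3 - 4 + 0))/(-5 + (-3 - 4 + 0)) = -2445*(5 - 3*(-7))/(-5 - 7) = -2445*(5 + 21)/(-12) = -(-815)*26/4 = -2445*(-13/6) = 10595/2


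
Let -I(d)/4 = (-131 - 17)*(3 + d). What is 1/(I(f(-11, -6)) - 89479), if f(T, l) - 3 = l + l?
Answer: -1/93031 ≈ -1.0749e-5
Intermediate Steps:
f(T, l) = 3 + 2*l (f(T, l) = 3 + (l + l) = 3 + 2*l)
I(d) = 1776 + 592*d (I(d) = -4*(-131 - 17)*(3 + d) = -(-592)*(3 + d) = -4*(-444 - 148*d) = 1776 + 592*d)
1/(I(f(-11, -6)) - 89479) = 1/((1776 + 592*(3 + 2*(-6))) - 89479) = 1/((1776 + 592*(3 - 12)) - 89479) = 1/((1776 + 592*(-9)) - 89479) = 1/((1776 - 5328) - 89479) = 1/(-3552 - 89479) = 1/(-93031) = -1/93031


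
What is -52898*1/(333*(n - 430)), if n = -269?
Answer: 52898/232767 ≈ 0.22726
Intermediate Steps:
-52898*1/(333*(n - 430)) = -52898*1/(333*(-269 - 430)) = -52898/(333*(-699)) = -52898/(-232767) = -52898*(-1/232767) = 52898/232767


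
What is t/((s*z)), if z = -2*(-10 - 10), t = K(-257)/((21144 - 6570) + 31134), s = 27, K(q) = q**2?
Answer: 66049/49364640 ≈ 0.0013380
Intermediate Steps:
t = 66049/45708 (t = (-257)**2/((21144 - 6570) + 31134) = 66049/(14574 + 31134) = 66049/45708 ≈ 1.4450)
z = 40 (z = -2*(-20) = 40)
t/((s*z)) = 66049/(45708*((27*40))) = (66049/45708)/1080 = (66049/45708)*(1/1080) = 66049/49364640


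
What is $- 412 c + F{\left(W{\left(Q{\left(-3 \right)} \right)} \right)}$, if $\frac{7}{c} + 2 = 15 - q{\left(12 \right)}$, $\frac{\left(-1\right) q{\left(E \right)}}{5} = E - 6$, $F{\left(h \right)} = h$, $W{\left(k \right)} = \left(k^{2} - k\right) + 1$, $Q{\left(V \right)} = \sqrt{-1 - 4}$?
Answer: $- \frac{3056}{43} - i \sqrt{5} \approx -71.07 - 2.2361 i$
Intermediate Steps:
$Q{\left(V \right)} = i \sqrt{5}$ ($Q{\left(V \right)} = \sqrt{-5} = i \sqrt{5}$)
$W{\left(k \right)} = 1 + k^{2} - k$
$q{\left(E \right)} = 30 - 5 E$ ($q{\left(E \right)} = - 5 \left(E - 6\right) = - 5 \left(-6 + E\right) = 30 - 5 E$)
$c = \frac{7}{43}$ ($c = \frac{7}{-2 + \left(15 - \left(30 - 60\right)\right)} = \frac{7}{-2 + \left(15 - -30\right)} = \frac{7}{-2 + \left(15 + 30\right)} = \frac{7}{-2 + 45} = \frac{7}{43} \approx 0.16279$)
$- 412 c + F{\left(W{\left(Q{\left(-3 \right)} \right)} \right)} = \left(-412\right) \frac{7}{43} + \left(1 + \left(i \sqrt{5}\right)^{2} - i \sqrt{5}\right) = - \frac{2884}{43} - \left(4 + i \sqrt{5}\right) = - \frac{3056}{43} - i \sqrt{5}$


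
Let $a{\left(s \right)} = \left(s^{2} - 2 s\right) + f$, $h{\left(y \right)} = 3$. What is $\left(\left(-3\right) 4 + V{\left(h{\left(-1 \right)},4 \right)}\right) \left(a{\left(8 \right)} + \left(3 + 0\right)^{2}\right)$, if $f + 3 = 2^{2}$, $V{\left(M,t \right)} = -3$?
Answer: $-870$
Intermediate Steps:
$f = 1$ ($f = -3 + 2^{2} = -3 + 4 = 1$)
$a{\left(s \right)} = 1 + s^{2} - 2 s$ ($a{\left(s \right)} = \left(s^{2} - 2 s\right) + 1 = 1 + s^{2} - 2 s$)
$\left(\left(-3\right) 4 + V{\left(h{\left(-1 \right)},4 \right)}\right) \left(a{\left(8 \right)} + \left(3 + 0\right)^{2}\right) = \left(\left(-3\right) 4 - 3\right) \left(\left(1 + 8^{2} - 16\right) + \left(3 + 0\right)^{2}\right) = \left(-12 - 3\right) \left(\left(1 + 64 - 16\right) + 3^{2}\right) = - 15 \left(49 + 9\right) = \left(-15\right) 58 = -870$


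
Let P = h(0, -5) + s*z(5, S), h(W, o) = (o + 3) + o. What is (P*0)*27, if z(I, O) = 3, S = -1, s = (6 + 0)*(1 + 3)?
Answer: 0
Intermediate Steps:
s = 24 (s = 6*4 = 24)
h(W, o) = 3 + 2*o (h(W, o) = (3 + o) + o = 3 + 2*o)
P = 65 (P = (3 + 2*(-5)) + 24*3 = (3 - 10) + 72 = -7 + 72 = 65)
(P*0)*27 = (65*0)*27 = 0*27 = 0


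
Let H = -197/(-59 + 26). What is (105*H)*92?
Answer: 634340/11 ≈ 57667.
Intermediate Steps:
H = 197/33 (H = -197/(-33) = -197*(-1/33) = 197/33 ≈ 5.9697)
(105*H)*92 = (105*(197/33))*92 = (6895/11)*92 = 634340/11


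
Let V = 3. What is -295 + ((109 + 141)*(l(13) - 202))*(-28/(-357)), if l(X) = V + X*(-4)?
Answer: -266045/51 ≈ -5216.6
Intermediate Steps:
l(X) = 3 - 4*X (l(X) = 3 + X*(-4) = 3 - 4*X)
-295 + ((109 + 141)*(l(13) - 202))*(-28/(-357)) = -295 + ((109 + 141)*((3 - 4*13) - 202))*(-28/(-357)) = -295 + (250*((3 - 52) - 202))*(-28*(-1/357)) = -295 + (250*(-49 - 202))*(4/51) = -295 + (250*(-251))*(4/51) = -295 - 62750*4/51 = -295 - 251000/51 = -266045/51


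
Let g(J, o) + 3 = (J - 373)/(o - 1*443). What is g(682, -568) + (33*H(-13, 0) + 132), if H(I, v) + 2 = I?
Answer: -123445/337 ≈ -366.31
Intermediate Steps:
H(I, v) = -2 + I
g(J, o) = -3 + (-373 + J)/(-443 + o) (g(J, o) = -3 + (J - 373)/(o - 1*443) = -3 + (-373 + J)/(o - 443) = -3 + (-373 + J)/(-443 + o))
g(682, -568) + (33*H(-13, 0) + 132) = (956 + 682 - 3*(-568))/(-443 - 568) + (33*(-2 - 13) + 132) = (956 + 682 + 1704)/(-1011) + (33*(-15) + 132) = -1/1011*3342 + (-495 + 132) = -1114/337 - 363 = -123445/337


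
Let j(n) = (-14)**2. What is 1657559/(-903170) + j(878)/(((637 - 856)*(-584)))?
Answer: -13238634034/7219489395 ≈ -1.8337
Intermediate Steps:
j(n) = 196
1657559/(-903170) + j(878)/(((637 - 856)*(-584))) = 1657559/(-903170) + 196/(((637 - 856)*(-584))) = 1657559*(-1/903170) + 196/((-219*(-584))) = -1657559/903170 + 196/127896 = -1657559/903170 + 196*(1/127896) = -1657559/903170 + 49/31974 = -13238634034/7219489395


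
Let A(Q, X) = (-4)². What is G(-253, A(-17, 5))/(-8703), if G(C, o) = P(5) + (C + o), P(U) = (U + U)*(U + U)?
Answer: 137/8703 ≈ 0.015742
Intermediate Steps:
P(U) = 4*U² (P(U) = (2*U)*(2*U) = 4*U²)
A(Q, X) = 16
G(C, o) = 100 + C + o (G(C, o) = 4*5² + (C + o) = 4*25 + (C + o) = 100 + (C + o) = 100 + C + o)
G(-253, A(-17, 5))/(-8703) = (100 - 253 + 16)/(-8703) = -137*(-1/8703) = 137/8703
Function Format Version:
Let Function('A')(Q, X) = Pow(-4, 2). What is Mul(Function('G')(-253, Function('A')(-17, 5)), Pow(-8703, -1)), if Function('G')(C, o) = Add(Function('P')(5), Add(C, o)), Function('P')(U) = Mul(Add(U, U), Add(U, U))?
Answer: Rational(137, 8703) ≈ 0.015742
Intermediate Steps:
Function('P')(U) = Mul(4, Pow(U, 2)) (Function('P')(U) = Mul(Mul(2, U), Mul(2, U)) = Mul(4, Pow(U, 2)))
Function('A')(Q, X) = 16
Function('G')(C, o) = Add(100, C, o) (Function('G')(C, o) = Add(Mul(4, Pow(5, 2)), Add(C, o)) = Add(Mul(4, 25), Add(C, o)) = Add(100, Add(C, o)) = Add(100, C, o))
Mul(Function('G')(-253, Function('A')(-17, 5)), Pow(-8703, -1)) = Mul(Add(100, -253, 16), Pow(-8703, -1)) = Mul(-137, Rational(-1, 8703)) = Rational(137, 8703)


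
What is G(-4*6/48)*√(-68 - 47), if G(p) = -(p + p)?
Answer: I*√115 ≈ 10.724*I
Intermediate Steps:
G(p) = -2*p
G(-4*6/48)*√(-68 - 47) = (-2*(-4*6)/48)*√(-68 - 47) = (-(-48)/48)*√(-115) = (-2*(-½))*(I*√115) = 1*(I*√115) = I*√115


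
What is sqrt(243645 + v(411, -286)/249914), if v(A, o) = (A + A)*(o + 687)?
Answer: 6*sqrt(105676527389937)/124957 ≈ 493.61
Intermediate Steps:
v(A, o) = 2*A*(687 + o) (v(A, o) = (2*A)*(687 + o) = 2*A*(687 + o))
sqrt(243645 + v(411, -286)/249914) = sqrt(243645 + (2*411*(687 - 286))/249914) = sqrt(243645 + (2*411*401)*(1/249914)) = sqrt(243645 + 329622*(1/249914)) = sqrt(243645 + 164811/124957) = sqrt(30445313076/124957) = 6*sqrt(105676527389937)/124957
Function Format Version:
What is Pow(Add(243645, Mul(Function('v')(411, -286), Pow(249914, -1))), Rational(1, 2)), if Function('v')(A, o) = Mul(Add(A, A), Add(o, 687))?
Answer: Mul(Rational(6, 124957), Pow(105676527389937, Rational(1, 2))) ≈ 493.61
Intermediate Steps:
Function('v')(A, o) = Mul(2, A, Add(687, o)) (Function('v')(A, o) = Mul(Mul(2, A), Add(687, o)) = Mul(2, A, Add(687, o)))
Pow(Add(243645, Mul(Function('v')(411, -286), Pow(249914, -1))), Rational(1, 2)) = Pow(Add(243645, Mul(Mul(2, 411, Add(687, -286)), Pow(249914, -1))), Rational(1, 2)) = Pow(Add(243645, Mul(Mul(2, 411, 401), Rational(1, 249914))), Rational(1, 2)) = Pow(Add(243645, Mul(329622, Rational(1, 249914))), Rational(1, 2)) = Pow(Add(243645, Rational(164811, 124957)), Rational(1, 2)) = Pow(Rational(30445313076, 124957), Rational(1, 2)) = Mul(Rational(6, 124957), Pow(105676527389937, Rational(1, 2)))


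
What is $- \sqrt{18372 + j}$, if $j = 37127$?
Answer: $- \sqrt{55499} \approx -235.58$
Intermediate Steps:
$- \sqrt{18372 + j} = - \sqrt{18372 + 37127} = - \sqrt{55499}$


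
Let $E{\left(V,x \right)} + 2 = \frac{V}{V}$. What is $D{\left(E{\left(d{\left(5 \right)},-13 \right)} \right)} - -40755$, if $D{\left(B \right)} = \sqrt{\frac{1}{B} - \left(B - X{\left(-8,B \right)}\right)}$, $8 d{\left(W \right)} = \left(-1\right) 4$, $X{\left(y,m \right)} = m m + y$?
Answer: $40755 + i \sqrt{7} \approx 40755.0 + 2.6458 i$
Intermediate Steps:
$X{\left(y,m \right)} = y + m^{2}$ ($X{\left(y,m \right)} = m^{2} + y = y + m^{2}$)
$d{\left(W \right)} = - \frac{1}{2}$ ($d{\left(W \right)} = \frac{\left(-1\right) 4}{8} = \frac{1}{8} \left(-4\right) = - \frac{1}{2}$)
$E{\left(V,x \right)} = -1$ ($E{\left(V,x \right)} = -2 + \frac{V}{V} = -2 + 1 = -1$)
$D{\left(B \right)} = \sqrt{-8 + \frac{1}{B} + B^{2} - B}$ ($D{\left(B \right)} = \sqrt{\frac{1}{B} - \left(8 + B - B^{2}\right)} = \sqrt{-8 + \frac{1}{B} + B^{2} - B}$)
$D{\left(E{\left(d{\left(5 \right)},-13 \right)} \right)} - -40755 = \sqrt{-8 + \frac{1}{-1} + \left(-1\right)^{2} - -1} - -40755 = \sqrt{-8 - 1 + 1 + 1} + 40755 = \sqrt{-7} + 40755 = i \sqrt{7} + 40755 = 40755 + i \sqrt{7}$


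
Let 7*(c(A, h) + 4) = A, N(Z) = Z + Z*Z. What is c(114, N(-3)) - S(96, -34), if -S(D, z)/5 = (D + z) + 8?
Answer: 2536/7 ≈ 362.29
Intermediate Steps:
N(Z) = Z + Z²
S(D, z) = -40 - 5*D - 5*z (S(D, z) = -5*((D + z) + 8) = -5*(8 + D + z) = -40 - 5*D - 5*z)
c(A, h) = -4 + A/7
c(114, N(-3)) - S(96, -34) = (-4 + (⅐)*114) - (-40 - 5*96 - 5*(-34)) = (-4 + 114/7) - (-40 - 480 + 170) = 86/7 - 1*(-350) = 86/7 + 350 = 2536/7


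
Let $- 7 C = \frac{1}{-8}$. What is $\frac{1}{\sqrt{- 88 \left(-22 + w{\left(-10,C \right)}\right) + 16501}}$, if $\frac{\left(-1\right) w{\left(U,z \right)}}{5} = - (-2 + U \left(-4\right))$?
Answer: $\frac{\sqrt{1717}}{1717} \approx 0.024133$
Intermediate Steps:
$C = \frac{1}{56}$ ($C = - \frac{1}{7 \left(-8\right)} = \left(- \frac{1}{7}\right) \left(- \frac{1}{8}\right) = \frac{1}{56} \approx 0.017857$)
$w{\left(U,z \right)} = -10 - 20 U$ ($w{\left(U,z \right)} = - 5 \left(- (-2 + U \left(-4\right))\right) = - 5 \left(- (-2 - 4 U)\right) = - 5 \left(2 + 4 U\right) = -10 - 20 U$)
$\frac{1}{\sqrt{- 88 \left(-22 + w{\left(-10,C \right)}\right) + 16501}} = \frac{1}{\sqrt{- 88 \left(-22 - -190\right) + 16501}} = \frac{1}{\sqrt{- 88 \left(-22 + \left(-10 + 200\right)\right) + 16501}} = \frac{1}{\sqrt{- 88 \left(-22 + 190\right) + 16501}} = \frac{1}{\sqrt{\left(-88\right) 168 + 16501}} = \frac{1}{\sqrt{-14784 + 16501}} = \frac{1}{\sqrt{1717}} = \frac{\sqrt{1717}}{1717}$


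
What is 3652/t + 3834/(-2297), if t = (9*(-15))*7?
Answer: -12011774/2170665 ≈ -5.5337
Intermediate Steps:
t = -945 (t = -135*7 = -945)
3652/t + 3834/(-2297) = 3652/(-945) + 3834/(-2297) = 3652*(-1/945) + 3834*(-1/2297) = -3652/945 - 3834/2297 = -12011774/2170665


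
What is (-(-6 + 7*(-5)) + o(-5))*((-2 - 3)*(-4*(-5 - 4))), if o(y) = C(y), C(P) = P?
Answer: -6480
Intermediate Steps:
o(y) = y
(-(-6 + 7*(-5)) + o(-5))*((-2 - 3)*(-4*(-5 - 4))) = (-(-6 + 7*(-5)) - 5)*((-2 - 3)*(-4*(-5 - 4))) = (-(-6 - 35) - 5)*(-(-20)*(-9)) = (-1*(-41) - 5)*(-5*36) = (41 - 5)*(-180) = 36*(-180) = -6480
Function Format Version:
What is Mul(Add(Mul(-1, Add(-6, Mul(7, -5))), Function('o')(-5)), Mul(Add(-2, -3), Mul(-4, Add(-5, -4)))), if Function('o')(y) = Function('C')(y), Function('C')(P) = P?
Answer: -6480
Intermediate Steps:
Function('o')(y) = y
Mul(Add(Mul(-1, Add(-6, Mul(7, -5))), Function('o')(-5)), Mul(Add(-2, -3), Mul(-4, Add(-5, -4)))) = Mul(Add(Mul(-1, Add(-6, Mul(7, -5))), -5), Mul(Add(-2, -3), Mul(-4, Add(-5, -4)))) = Mul(Add(Mul(-1, Add(-6, -35)), -5), Mul(-5, Mul(-4, -9))) = Mul(Add(Mul(-1, -41), -5), Mul(-5, 36)) = Mul(Add(41, -5), -180) = Mul(36, -180) = -6480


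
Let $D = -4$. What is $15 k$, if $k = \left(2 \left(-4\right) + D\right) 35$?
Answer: $-6300$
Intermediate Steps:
$k = -420$ ($k = \left(2 \left(-4\right) - 4\right) 35 = \left(-8 - 4\right) 35 = \left(-12\right) 35 = -420$)
$15 k = 15 \left(-420\right) = -6300$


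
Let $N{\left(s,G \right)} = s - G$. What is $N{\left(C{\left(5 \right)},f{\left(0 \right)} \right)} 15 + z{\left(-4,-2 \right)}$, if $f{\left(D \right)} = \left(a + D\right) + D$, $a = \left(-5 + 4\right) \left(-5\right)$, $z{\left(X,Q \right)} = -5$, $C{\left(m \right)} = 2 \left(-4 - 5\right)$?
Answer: $-350$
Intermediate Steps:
$C{\left(m \right)} = -18$ ($C{\left(m \right)} = 2 \left(-9\right) = -18$)
$a = 5$ ($a = \left(-1\right) \left(-5\right) = 5$)
$f{\left(D \right)} = 5 + 2 D$ ($f{\left(D \right)} = \left(5 + D\right) + D = 5 + 2 D$)
$N{\left(C{\left(5 \right)},f{\left(0 \right)} \right)} 15 + z{\left(-4,-2 \right)} = \left(-18 - \left(5 + 2 \cdot 0\right)\right) 15 - 5 = \left(-18 - \left(5 + 0\right)\right) 15 - 5 = \left(-18 - 5\right) 15 - 5 = \left(-23\right) 15 - 5 = -345 - 5 = -350$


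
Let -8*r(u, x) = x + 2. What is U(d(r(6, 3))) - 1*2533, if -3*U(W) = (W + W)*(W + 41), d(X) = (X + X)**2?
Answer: -329899/128 ≈ -2577.3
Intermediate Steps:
r(u, x) = -1/4 - x/8 (r(u, x) = -(x + 2)/8 = -(2 + x)/8 = -1/4 - x/8)
d(X) = 4*X**2 (d(X) = (2*X)**2 = 4*X**2)
U(W) = -2*W*(41 + W)/3 (U(W) = -(W + W)*(W + 41)/3 = -2*W*(41 + W)/3)
U(d(r(6, 3))) - 1*2533 = -2*4*(-1/4 - 1/8*3)**2*(41 + 4*(-1/4 - 1/8*3)**2)/3 - 1*2533 = -2*4*(-1/4 - 3/8)**2*(41 + 4*(-1/4 - 3/8)**2)/3 - 2533 = -2*4*(-5/8)**2*(41 + 4*(-5/8)**2)/3 - 2533 = -2*4*(25/64)*(41 + 4*(25/64))/3 - 2533 = -2/3*25/16*(41 + 25/16) - 2533 = -2/3*25/16*681/16 - 2533 = -5675/128 - 2533 = -329899/128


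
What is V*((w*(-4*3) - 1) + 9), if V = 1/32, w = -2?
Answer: 1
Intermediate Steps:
V = 1/32 ≈ 0.031250
V*((w*(-4*3) - 1) + 9) = ((-(-8)*3 - 1) + 9)/32 = ((-2*(-12) - 1) + 9)/32 = ((24 - 1) + 9)/32 = (23 + 9)/32 = (1/32)*32 = 1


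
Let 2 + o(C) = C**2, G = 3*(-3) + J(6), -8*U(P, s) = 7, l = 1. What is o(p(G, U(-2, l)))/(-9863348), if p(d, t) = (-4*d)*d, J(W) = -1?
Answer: -79999/4931674 ≈ -0.016221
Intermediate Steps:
U(P, s) = -7/8 (U(P, s) = -1/8*7 = -7/8)
G = -10 (G = 3*(-3) - 1 = -9 - 1 = -10)
p(d, t) = -4*d**2
o(C) = -2 + C**2
o(p(G, U(-2, l)))/(-9863348) = (-2 + (-4*(-10)**2)**2)/(-9863348) = (-2 + (-4*100)**2)*(-1/9863348) = (-2 + (-400)**2)*(-1/9863348) = (-2 + 160000)*(-1/9863348) = 159998*(-1/9863348) = -79999/4931674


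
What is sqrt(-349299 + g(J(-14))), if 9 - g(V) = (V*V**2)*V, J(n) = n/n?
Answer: I*sqrt(349291) ≈ 591.01*I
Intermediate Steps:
J(n) = 1
g(V) = 9 - V**4 (g(V) = 9 - V*V**2*V = 9 - V**3*V = 9 - V**4)
sqrt(-349299 + g(J(-14))) = sqrt(-349299 + (9 - 1*1**4)) = sqrt(-349299 + (9 - 1*1)) = sqrt(-349299 + (9 - 1)) = sqrt(-349299 + 8) = sqrt(-349291) = I*sqrt(349291)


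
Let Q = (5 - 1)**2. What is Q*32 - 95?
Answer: 417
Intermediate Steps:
Q = 16 (Q = 4**2 = 16)
Q*32 - 95 = 16*32 - 95 = 512 - 95 = 417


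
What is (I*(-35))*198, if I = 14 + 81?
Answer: -658350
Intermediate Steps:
I = 95
(I*(-35))*198 = (95*(-35))*198 = -3325*198 = -658350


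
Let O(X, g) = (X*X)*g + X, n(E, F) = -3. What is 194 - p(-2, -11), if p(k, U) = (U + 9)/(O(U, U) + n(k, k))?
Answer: 260928/1345 ≈ 194.00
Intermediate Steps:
O(X, g) = X + g*X**2 (O(X, g) = X**2*g + X = g*X**2 + X = X + g*X**2)
p(k, U) = (9 + U)/(-3 + U*(1 + U**2)) (p(k, U) = (U + 9)/(U*(1 + U*U) - 3) = (9 + U)/(U*(1 + U**2) - 3) = (9 + U)/(-3 + U*(1 + U**2)))
194 - p(-2, -11) = 194 - (9 - 11)/(-3 - 11 + (-11)**3) = 194 - (-2)/(-3 - 11 - 1331) = 194 - (-2)/(-1345) = 194 - (-1)*(-2)/1345 = 194 - 1*2/1345 = 194 - 2/1345 = 260928/1345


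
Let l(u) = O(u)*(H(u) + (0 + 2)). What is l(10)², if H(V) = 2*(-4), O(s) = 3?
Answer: 324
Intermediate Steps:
H(V) = -8
l(u) = -18 (l(u) = 3*(-8 + (0 + 2)) = 3*(-8 + 2) = 3*(-6) = -18)
l(10)² = (-18)² = 324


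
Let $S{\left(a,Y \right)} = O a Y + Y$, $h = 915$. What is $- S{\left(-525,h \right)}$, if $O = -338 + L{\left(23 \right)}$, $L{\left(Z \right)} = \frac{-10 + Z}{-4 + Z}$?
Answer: $- \frac{3078740760}{19} \approx -1.6204 \cdot 10^{8}$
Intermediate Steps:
$L{\left(Z \right)} = \frac{-10 + Z}{-4 + Z}$
$O = - \frac{6409}{19}$ ($O = -338 + \frac{-10 + 23}{-4 + 23} = -338 + \frac{1}{19} \cdot 13 = -338 + \frac{13}{19} = - \frac{6409}{19} \approx -337.32$)
$S{\left(a,Y \right)} = Y - \frac{6409 Y a}{19}$ ($S{\left(a,Y \right)} = - \frac{6409 a}{19} Y + Y = - \frac{6409 Y a}{19} + Y = Y - \frac{6409 Y a}{19}$)
$- S{\left(-525,h \right)} = - \frac{915 \left(19 - -3364725\right)}{19} = - \frac{915 \left(19 + 3364725\right)}{19} = - \frac{915 \cdot 3364744}{19} = \left(-1\right) \frac{3078740760}{19} = - \frac{3078740760}{19}$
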